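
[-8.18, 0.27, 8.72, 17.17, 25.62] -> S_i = -8.18 + 8.45*i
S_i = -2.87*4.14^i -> [-2.87, -11.88, -49.19, -203.65, -843.11]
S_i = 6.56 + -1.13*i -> [6.56, 5.43, 4.3, 3.17, 2.04]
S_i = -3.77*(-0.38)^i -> [-3.77, 1.43, -0.54, 0.21, -0.08]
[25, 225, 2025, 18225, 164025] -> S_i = 25*9^i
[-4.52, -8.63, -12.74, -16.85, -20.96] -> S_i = -4.52 + -4.11*i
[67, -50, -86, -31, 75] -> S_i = Random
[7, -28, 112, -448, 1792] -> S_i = 7*-4^i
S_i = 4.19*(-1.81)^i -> [4.19, -7.58, 13.73, -24.85, 44.97]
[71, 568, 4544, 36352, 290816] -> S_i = 71*8^i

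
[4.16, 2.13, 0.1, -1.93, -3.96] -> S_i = 4.16 + -2.03*i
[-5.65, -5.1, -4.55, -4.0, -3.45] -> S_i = -5.65 + 0.55*i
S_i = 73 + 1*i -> [73, 74, 75, 76, 77]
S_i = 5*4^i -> [5, 20, 80, 320, 1280]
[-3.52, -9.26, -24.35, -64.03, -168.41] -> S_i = -3.52*2.63^i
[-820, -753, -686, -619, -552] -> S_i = -820 + 67*i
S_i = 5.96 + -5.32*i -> [5.96, 0.64, -4.68, -10.0, -15.32]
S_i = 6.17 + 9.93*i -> [6.17, 16.1, 26.03, 35.96, 45.89]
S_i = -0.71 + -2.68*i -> [-0.71, -3.39, -6.07, -8.75, -11.43]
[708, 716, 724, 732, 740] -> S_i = 708 + 8*i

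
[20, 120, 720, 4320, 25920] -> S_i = 20*6^i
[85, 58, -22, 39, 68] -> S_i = Random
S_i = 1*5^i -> [1, 5, 25, 125, 625]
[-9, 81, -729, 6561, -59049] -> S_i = -9*-9^i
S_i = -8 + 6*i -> [-8, -2, 4, 10, 16]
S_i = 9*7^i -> [9, 63, 441, 3087, 21609]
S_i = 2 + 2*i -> [2, 4, 6, 8, 10]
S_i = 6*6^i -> [6, 36, 216, 1296, 7776]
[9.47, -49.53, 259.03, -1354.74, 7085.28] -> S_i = 9.47*(-5.23)^i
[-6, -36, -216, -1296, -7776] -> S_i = -6*6^i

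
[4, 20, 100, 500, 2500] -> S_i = 4*5^i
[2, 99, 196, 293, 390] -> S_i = 2 + 97*i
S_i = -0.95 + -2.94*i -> [-0.95, -3.89, -6.83, -9.77, -12.71]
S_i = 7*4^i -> [7, 28, 112, 448, 1792]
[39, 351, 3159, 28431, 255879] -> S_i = 39*9^i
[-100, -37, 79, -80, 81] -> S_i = Random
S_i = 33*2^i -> [33, 66, 132, 264, 528]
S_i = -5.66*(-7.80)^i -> [-5.66, 44.15, -344.35, 2685.96, -20950.52]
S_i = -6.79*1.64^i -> [-6.79, -11.14, -18.26, -29.95, -49.12]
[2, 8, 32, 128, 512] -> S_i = 2*4^i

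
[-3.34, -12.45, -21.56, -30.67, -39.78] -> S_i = -3.34 + -9.11*i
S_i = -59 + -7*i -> [-59, -66, -73, -80, -87]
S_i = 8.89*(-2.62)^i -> [8.89, -23.29, 61.02, -159.88, 418.9]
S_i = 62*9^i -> [62, 558, 5022, 45198, 406782]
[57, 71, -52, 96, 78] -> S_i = Random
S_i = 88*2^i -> [88, 176, 352, 704, 1408]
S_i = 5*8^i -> [5, 40, 320, 2560, 20480]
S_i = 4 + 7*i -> [4, 11, 18, 25, 32]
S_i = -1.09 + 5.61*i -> [-1.09, 4.52, 10.13, 15.74, 21.35]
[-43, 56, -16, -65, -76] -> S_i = Random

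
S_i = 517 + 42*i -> [517, 559, 601, 643, 685]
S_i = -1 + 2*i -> [-1, 1, 3, 5, 7]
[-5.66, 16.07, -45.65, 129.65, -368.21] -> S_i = -5.66*(-2.84)^i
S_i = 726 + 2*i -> [726, 728, 730, 732, 734]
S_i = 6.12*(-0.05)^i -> [6.12, -0.31, 0.02, -0.0, 0.0]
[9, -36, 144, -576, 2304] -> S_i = 9*-4^i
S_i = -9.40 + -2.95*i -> [-9.4, -12.35, -15.3, -18.25, -21.2]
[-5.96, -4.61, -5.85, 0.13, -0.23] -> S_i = Random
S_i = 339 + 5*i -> [339, 344, 349, 354, 359]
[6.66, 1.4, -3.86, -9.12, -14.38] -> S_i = 6.66 + -5.26*i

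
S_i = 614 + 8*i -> [614, 622, 630, 638, 646]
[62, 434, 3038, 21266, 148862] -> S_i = 62*7^i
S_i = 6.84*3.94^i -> [6.84, 26.95, 106.18, 418.35, 1648.32]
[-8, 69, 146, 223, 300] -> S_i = -8 + 77*i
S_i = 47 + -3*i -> [47, 44, 41, 38, 35]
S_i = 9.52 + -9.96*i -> [9.52, -0.44, -10.4, -20.36, -30.32]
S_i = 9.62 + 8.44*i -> [9.62, 18.06, 26.5, 34.94, 43.38]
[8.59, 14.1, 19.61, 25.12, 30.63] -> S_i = 8.59 + 5.51*i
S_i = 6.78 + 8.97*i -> [6.78, 15.75, 24.72, 33.69, 42.66]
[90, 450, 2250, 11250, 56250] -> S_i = 90*5^i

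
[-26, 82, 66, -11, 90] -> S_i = Random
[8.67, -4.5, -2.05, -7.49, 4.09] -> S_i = Random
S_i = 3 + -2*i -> [3, 1, -1, -3, -5]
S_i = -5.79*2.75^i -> [-5.79, -15.92, -43.79, -120.41, -331.14]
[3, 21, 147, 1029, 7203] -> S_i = 3*7^i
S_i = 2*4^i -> [2, 8, 32, 128, 512]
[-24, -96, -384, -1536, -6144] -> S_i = -24*4^i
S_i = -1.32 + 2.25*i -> [-1.32, 0.93, 3.18, 5.43, 7.68]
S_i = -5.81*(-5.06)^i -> [-5.81, 29.4, -148.76, 752.71, -3808.71]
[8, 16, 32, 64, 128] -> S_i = 8*2^i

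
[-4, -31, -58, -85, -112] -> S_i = -4 + -27*i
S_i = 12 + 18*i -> [12, 30, 48, 66, 84]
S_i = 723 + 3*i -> [723, 726, 729, 732, 735]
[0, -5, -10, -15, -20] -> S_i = 0 + -5*i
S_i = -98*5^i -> [-98, -490, -2450, -12250, -61250]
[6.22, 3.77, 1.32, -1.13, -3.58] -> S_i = 6.22 + -2.45*i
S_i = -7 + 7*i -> [-7, 0, 7, 14, 21]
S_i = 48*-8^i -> [48, -384, 3072, -24576, 196608]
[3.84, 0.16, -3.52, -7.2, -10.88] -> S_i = 3.84 + -3.68*i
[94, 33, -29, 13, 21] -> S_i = Random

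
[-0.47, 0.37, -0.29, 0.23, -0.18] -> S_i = -0.47*(-0.79)^i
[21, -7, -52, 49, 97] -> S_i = Random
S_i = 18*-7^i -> [18, -126, 882, -6174, 43218]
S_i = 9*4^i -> [9, 36, 144, 576, 2304]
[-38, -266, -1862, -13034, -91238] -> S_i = -38*7^i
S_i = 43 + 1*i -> [43, 44, 45, 46, 47]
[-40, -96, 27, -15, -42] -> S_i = Random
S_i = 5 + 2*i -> [5, 7, 9, 11, 13]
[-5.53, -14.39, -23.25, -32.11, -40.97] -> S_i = -5.53 + -8.86*i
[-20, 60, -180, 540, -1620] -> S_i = -20*-3^i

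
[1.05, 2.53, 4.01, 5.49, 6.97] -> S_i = 1.05 + 1.48*i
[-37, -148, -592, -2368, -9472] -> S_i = -37*4^i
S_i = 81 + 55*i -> [81, 136, 191, 246, 301]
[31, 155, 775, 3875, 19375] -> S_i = 31*5^i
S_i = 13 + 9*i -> [13, 22, 31, 40, 49]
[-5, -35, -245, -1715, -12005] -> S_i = -5*7^i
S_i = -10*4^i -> [-10, -40, -160, -640, -2560]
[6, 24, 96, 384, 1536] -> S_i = 6*4^i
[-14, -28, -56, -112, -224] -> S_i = -14*2^i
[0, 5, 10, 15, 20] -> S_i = 0 + 5*i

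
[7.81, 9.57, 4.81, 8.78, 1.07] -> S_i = Random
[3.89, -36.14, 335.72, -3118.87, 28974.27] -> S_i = 3.89*(-9.29)^i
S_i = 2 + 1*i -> [2, 3, 4, 5, 6]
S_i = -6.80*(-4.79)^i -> [-6.8, 32.57, -156.02, 747.34, -3579.74]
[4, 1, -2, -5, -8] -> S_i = 4 + -3*i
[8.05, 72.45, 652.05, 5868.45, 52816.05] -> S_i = 8.05*9.00^i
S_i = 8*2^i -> [8, 16, 32, 64, 128]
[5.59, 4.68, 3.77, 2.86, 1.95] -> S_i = 5.59 + -0.91*i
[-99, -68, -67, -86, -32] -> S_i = Random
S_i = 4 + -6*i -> [4, -2, -8, -14, -20]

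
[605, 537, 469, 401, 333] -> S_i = 605 + -68*i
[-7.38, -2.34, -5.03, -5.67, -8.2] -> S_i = Random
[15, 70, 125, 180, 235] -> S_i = 15 + 55*i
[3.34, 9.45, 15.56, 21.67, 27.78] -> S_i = 3.34 + 6.11*i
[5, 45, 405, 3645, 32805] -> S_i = 5*9^i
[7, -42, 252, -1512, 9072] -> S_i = 7*-6^i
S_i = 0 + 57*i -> [0, 57, 114, 171, 228]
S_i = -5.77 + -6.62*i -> [-5.77, -12.39, -19.01, -25.63, -32.25]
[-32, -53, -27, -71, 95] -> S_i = Random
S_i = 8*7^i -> [8, 56, 392, 2744, 19208]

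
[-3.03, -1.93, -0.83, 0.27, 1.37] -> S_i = -3.03 + 1.10*i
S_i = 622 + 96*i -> [622, 718, 814, 910, 1006]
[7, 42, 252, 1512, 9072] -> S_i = 7*6^i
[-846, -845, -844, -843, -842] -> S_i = -846 + 1*i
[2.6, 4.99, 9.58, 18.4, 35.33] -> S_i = 2.60*1.92^i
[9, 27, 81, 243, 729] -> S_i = 9*3^i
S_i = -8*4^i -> [-8, -32, -128, -512, -2048]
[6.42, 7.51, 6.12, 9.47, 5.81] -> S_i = Random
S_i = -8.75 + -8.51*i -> [-8.75, -17.26, -25.77, -34.28, -42.79]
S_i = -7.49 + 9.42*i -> [-7.49, 1.93, 11.35, 20.77, 30.19]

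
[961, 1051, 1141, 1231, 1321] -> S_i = 961 + 90*i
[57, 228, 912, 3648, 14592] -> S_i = 57*4^i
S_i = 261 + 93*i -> [261, 354, 447, 540, 633]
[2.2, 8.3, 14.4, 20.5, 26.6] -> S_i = 2.20 + 6.10*i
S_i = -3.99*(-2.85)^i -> [-3.99, 11.37, -32.41, 92.37, -263.24]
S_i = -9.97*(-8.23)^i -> [-9.97, 82.05, -675.3, 5557.69, -45739.83]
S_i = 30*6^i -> [30, 180, 1080, 6480, 38880]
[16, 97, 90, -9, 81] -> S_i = Random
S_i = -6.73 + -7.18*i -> [-6.73, -13.91, -21.09, -28.27, -35.45]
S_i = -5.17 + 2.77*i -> [-5.17, -2.4, 0.37, 3.14, 5.91]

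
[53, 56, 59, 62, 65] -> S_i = 53 + 3*i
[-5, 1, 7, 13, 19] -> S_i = -5 + 6*i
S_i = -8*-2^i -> [-8, 16, -32, 64, -128]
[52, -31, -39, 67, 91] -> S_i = Random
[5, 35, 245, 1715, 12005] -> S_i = 5*7^i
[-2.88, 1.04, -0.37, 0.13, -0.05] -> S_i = -2.88*(-0.36)^i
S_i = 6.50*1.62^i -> [6.5, 10.53, 17.06, 27.63, 44.77]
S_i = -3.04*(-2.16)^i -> [-3.04, 6.57, -14.18, 30.64, -66.17]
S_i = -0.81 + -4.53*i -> [-0.81, -5.34, -9.87, -14.4, -18.93]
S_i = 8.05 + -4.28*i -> [8.05, 3.77, -0.51, -4.79, -9.07]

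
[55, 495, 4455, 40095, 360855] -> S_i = 55*9^i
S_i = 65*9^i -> [65, 585, 5265, 47385, 426465]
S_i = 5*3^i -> [5, 15, 45, 135, 405]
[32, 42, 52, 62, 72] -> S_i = 32 + 10*i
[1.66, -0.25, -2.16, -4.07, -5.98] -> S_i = 1.66 + -1.91*i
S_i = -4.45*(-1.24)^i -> [-4.45, 5.52, -6.84, 8.48, -10.52]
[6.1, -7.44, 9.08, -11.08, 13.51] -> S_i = 6.10*(-1.22)^i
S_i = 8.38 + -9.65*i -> [8.38, -1.27, -10.92, -20.57, -30.22]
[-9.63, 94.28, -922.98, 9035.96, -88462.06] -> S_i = -9.63*(-9.79)^i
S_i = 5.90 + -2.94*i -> [5.9, 2.96, 0.02, -2.92, -5.86]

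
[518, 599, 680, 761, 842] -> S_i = 518 + 81*i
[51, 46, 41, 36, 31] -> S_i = 51 + -5*i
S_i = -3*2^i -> [-3, -6, -12, -24, -48]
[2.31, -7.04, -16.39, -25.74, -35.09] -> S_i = 2.31 + -9.35*i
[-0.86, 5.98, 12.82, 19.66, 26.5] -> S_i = -0.86 + 6.84*i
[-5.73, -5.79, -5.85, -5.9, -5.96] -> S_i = -5.73*1.01^i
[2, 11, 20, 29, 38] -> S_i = 2 + 9*i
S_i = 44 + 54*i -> [44, 98, 152, 206, 260]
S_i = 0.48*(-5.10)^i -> [0.48, -2.45, 12.48, -63.67, 324.73]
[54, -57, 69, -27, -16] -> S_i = Random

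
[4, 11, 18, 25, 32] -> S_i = 4 + 7*i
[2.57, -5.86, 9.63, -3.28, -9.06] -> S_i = Random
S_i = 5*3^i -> [5, 15, 45, 135, 405]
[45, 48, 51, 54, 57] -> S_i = 45 + 3*i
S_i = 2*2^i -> [2, 4, 8, 16, 32]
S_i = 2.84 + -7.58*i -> [2.84, -4.74, -12.32, -19.9, -27.48]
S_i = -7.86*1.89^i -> [-7.86, -14.86, -28.08, -53.06, -100.29]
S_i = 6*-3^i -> [6, -18, 54, -162, 486]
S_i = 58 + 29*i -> [58, 87, 116, 145, 174]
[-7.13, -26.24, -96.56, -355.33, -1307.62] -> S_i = -7.13*3.68^i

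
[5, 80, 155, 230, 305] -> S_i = 5 + 75*i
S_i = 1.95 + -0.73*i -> [1.95, 1.22, 0.49, -0.24, -0.97]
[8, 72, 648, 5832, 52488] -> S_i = 8*9^i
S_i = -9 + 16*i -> [-9, 7, 23, 39, 55]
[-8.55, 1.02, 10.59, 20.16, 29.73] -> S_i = -8.55 + 9.57*i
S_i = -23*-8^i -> [-23, 184, -1472, 11776, -94208]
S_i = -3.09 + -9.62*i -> [-3.09, -12.71, -22.33, -31.95, -41.57]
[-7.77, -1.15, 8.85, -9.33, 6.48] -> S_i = Random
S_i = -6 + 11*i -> [-6, 5, 16, 27, 38]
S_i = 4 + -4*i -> [4, 0, -4, -8, -12]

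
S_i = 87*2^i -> [87, 174, 348, 696, 1392]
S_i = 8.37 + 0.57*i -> [8.37, 8.94, 9.51, 10.08, 10.65]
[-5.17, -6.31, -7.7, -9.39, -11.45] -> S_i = -5.17*1.22^i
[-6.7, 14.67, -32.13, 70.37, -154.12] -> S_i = -6.70*(-2.19)^i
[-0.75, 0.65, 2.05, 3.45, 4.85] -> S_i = -0.75 + 1.40*i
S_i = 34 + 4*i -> [34, 38, 42, 46, 50]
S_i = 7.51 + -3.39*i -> [7.51, 4.12, 0.73, -2.66, -6.05]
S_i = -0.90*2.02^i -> [-0.9, -1.82, -3.67, -7.42, -14.98]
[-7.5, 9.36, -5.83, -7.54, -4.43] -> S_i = Random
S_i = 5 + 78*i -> [5, 83, 161, 239, 317]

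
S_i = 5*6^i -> [5, 30, 180, 1080, 6480]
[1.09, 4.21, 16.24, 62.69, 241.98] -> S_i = 1.09*3.86^i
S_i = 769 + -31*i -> [769, 738, 707, 676, 645]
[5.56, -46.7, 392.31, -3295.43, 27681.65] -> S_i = 5.56*(-8.40)^i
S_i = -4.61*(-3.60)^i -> [-4.61, 16.6, -59.75, 215.08, -774.3]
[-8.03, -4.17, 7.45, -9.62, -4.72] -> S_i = Random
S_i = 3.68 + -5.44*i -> [3.68, -1.76, -7.2, -12.64, -18.08]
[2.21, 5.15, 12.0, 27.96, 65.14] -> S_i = 2.21*2.33^i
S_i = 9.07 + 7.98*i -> [9.07, 17.05, 25.03, 33.01, 40.99]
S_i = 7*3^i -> [7, 21, 63, 189, 567]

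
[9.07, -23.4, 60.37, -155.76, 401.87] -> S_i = 9.07*(-2.58)^i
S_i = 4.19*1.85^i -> [4.19, 7.75, 14.34, 26.53, 49.08]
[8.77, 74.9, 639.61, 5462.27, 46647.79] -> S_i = 8.77*8.54^i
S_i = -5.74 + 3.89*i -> [-5.74, -1.85, 2.04, 5.93, 9.82]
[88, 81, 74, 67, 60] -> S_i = 88 + -7*i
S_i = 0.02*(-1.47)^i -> [0.02, -0.03, 0.04, -0.06, 0.09]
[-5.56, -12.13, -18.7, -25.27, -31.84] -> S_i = -5.56 + -6.57*i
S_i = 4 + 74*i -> [4, 78, 152, 226, 300]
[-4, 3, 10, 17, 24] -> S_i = -4 + 7*i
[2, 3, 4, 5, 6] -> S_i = 2 + 1*i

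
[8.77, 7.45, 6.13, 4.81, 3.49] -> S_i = 8.77 + -1.32*i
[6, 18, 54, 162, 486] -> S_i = 6*3^i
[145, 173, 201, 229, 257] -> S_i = 145 + 28*i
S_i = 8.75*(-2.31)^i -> [8.75, -20.21, 46.69, -107.86, 249.15]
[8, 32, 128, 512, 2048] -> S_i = 8*4^i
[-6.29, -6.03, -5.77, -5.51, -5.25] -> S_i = -6.29 + 0.26*i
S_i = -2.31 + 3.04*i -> [-2.31, 0.73, 3.77, 6.81, 9.85]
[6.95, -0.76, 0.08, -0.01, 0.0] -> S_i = 6.95*(-0.11)^i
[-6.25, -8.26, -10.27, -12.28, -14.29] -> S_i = -6.25 + -2.01*i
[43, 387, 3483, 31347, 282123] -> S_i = 43*9^i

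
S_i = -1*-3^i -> [-1, 3, -9, 27, -81]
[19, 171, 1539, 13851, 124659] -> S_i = 19*9^i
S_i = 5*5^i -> [5, 25, 125, 625, 3125]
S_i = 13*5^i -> [13, 65, 325, 1625, 8125]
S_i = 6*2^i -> [6, 12, 24, 48, 96]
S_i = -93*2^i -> [-93, -186, -372, -744, -1488]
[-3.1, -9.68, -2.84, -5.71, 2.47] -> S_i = Random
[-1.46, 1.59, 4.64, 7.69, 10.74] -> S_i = -1.46 + 3.05*i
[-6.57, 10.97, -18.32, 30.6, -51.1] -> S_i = -6.57*(-1.67)^i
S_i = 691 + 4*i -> [691, 695, 699, 703, 707]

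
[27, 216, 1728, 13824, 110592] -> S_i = 27*8^i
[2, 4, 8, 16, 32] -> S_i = 2*2^i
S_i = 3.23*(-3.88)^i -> [3.23, -12.53, 48.63, -188.67, 732.03]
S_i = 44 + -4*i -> [44, 40, 36, 32, 28]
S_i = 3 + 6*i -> [3, 9, 15, 21, 27]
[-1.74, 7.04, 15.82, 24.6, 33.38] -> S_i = -1.74 + 8.78*i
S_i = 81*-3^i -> [81, -243, 729, -2187, 6561]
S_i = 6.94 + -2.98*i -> [6.94, 3.96, 0.98, -2.0, -4.98]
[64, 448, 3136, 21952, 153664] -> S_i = 64*7^i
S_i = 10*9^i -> [10, 90, 810, 7290, 65610]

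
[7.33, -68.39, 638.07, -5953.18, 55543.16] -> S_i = 7.33*(-9.33)^i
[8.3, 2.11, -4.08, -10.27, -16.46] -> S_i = 8.30 + -6.19*i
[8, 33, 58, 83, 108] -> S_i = 8 + 25*i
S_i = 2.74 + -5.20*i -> [2.74, -2.46, -7.66, -12.86, -18.06]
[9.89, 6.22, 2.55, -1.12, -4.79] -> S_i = 9.89 + -3.67*i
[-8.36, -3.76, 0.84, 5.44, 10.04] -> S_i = -8.36 + 4.60*i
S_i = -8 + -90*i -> [-8, -98, -188, -278, -368]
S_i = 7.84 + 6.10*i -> [7.84, 13.94, 20.04, 26.14, 32.24]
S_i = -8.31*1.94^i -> [-8.31, -16.12, -31.28, -60.67, -117.71]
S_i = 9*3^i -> [9, 27, 81, 243, 729]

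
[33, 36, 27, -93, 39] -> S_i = Random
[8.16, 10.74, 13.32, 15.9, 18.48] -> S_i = 8.16 + 2.58*i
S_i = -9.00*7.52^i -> [-9.0, -67.68, -508.95, -3827.33, -28781.53]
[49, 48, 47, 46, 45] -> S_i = 49 + -1*i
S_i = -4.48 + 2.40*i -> [-4.48, -2.08, 0.32, 2.72, 5.12]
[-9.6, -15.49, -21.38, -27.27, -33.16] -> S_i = -9.60 + -5.89*i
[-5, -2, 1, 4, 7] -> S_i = -5 + 3*i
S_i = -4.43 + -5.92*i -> [-4.43, -10.35, -16.27, -22.19, -28.11]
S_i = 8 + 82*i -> [8, 90, 172, 254, 336]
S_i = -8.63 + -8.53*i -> [-8.63, -17.16, -25.69, -34.22, -42.75]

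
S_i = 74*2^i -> [74, 148, 296, 592, 1184]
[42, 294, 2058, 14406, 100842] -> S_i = 42*7^i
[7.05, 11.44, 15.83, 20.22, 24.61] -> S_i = 7.05 + 4.39*i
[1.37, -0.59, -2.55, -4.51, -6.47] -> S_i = 1.37 + -1.96*i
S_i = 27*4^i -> [27, 108, 432, 1728, 6912]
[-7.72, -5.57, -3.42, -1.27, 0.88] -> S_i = -7.72 + 2.15*i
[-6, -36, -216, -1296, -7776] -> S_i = -6*6^i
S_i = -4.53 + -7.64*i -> [-4.53, -12.17, -19.81, -27.45, -35.09]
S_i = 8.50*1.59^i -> [8.5, 13.52, 21.49, 34.17, 54.33]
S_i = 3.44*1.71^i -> [3.44, 5.88, 10.06, 17.2, 29.41]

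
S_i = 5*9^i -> [5, 45, 405, 3645, 32805]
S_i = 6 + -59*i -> [6, -53, -112, -171, -230]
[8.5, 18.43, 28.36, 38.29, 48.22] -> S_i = 8.50 + 9.93*i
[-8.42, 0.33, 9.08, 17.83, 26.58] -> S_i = -8.42 + 8.75*i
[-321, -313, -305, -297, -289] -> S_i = -321 + 8*i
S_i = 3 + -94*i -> [3, -91, -185, -279, -373]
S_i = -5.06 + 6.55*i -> [-5.06, 1.49, 8.04, 14.59, 21.14]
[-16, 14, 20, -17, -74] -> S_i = Random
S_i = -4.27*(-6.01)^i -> [-4.27, 25.66, -154.23, 926.94, -5570.91]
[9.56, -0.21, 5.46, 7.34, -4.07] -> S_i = Random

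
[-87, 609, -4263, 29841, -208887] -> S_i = -87*-7^i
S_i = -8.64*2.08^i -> [-8.64, -17.97, -37.38, -77.75, -161.72]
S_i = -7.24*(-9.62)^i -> [-7.24, 69.65, -670.02, 6445.61, -62006.73]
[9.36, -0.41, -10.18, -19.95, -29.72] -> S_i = 9.36 + -9.77*i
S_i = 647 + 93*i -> [647, 740, 833, 926, 1019]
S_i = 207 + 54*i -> [207, 261, 315, 369, 423]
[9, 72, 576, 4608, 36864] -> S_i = 9*8^i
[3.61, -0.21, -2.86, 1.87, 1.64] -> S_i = Random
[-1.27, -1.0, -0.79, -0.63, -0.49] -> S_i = -1.27*0.79^i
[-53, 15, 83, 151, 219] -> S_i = -53 + 68*i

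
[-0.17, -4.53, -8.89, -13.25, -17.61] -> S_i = -0.17 + -4.36*i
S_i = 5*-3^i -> [5, -15, 45, -135, 405]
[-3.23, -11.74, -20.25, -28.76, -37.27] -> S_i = -3.23 + -8.51*i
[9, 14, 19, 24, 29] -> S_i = 9 + 5*i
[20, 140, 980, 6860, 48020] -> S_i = 20*7^i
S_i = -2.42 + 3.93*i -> [-2.42, 1.51, 5.44, 9.37, 13.3]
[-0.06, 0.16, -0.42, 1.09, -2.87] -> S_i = -0.06*(-2.63)^i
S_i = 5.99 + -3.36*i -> [5.99, 2.63, -0.73, -4.09, -7.45]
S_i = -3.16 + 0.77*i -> [-3.16, -2.39, -1.62, -0.85, -0.08]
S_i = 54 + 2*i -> [54, 56, 58, 60, 62]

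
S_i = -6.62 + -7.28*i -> [-6.62, -13.9, -21.18, -28.46, -35.74]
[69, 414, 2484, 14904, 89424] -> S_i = 69*6^i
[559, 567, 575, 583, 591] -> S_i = 559 + 8*i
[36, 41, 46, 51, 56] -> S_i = 36 + 5*i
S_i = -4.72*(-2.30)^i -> [-4.72, 10.86, -24.97, 57.43, -132.08]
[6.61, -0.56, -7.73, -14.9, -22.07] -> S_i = 6.61 + -7.17*i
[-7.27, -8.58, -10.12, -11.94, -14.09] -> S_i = -7.27*1.18^i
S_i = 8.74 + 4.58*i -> [8.74, 13.32, 17.9, 22.48, 27.06]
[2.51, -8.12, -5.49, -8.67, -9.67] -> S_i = Random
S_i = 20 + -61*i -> [20, -41, -102, -163, -224]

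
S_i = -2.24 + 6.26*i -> [-2.24, 4.02, 10.28, 16.54, 22.8]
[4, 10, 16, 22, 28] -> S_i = 4 + 6*i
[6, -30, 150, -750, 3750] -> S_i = 6*-5^i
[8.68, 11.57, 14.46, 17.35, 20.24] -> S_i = 8.68 + 2.89*i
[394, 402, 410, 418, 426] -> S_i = 394 + 8*i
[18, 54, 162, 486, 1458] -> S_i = 18*3^i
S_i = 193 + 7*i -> [193, 200, 207, 214, 221]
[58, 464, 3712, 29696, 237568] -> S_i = 58*8^i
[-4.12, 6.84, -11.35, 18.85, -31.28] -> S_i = -4.12*(-1.66)^i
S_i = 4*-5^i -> [4, -20, 100, -500, 2500]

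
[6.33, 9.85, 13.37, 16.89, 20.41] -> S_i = 6.33 + 3.52*i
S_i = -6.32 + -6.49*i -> [-6.32, -12.81, -19.3, -25.79, -32.28]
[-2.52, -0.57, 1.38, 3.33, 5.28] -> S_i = -2.52 + 1.95*i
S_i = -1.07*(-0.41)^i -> [-1.07, 0.44, -0.18, 0.07, -0.03]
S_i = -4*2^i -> [-4, -8, -16, -32, -64]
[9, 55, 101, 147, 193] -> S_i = 9 + 46*i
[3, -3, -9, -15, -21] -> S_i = 3 + -6*i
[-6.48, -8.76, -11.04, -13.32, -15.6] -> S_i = -6.48 + -2.28*i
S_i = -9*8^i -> [-9, -72, -576, -4608, -36864]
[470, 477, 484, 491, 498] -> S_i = 470 + 7*i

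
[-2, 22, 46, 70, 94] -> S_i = -2 + 24*i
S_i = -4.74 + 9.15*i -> [-4.74, 4.41, 13.56, 22.71, 31.86]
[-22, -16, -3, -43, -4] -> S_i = Random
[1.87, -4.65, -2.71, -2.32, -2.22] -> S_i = Random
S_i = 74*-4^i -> [74, -296, 1184, -4736, 18944]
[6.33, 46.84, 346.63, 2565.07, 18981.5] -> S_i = 6.33*7.40^i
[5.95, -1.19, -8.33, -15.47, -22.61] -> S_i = 5.95 + -7.14*i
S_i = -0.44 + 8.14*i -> [-0.44, 7.7, 15.84, 23.98, 32.12]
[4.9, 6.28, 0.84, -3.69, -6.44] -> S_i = Random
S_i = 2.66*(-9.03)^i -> [2.66, -24.02, 216.9, -1958.6, 17686.12]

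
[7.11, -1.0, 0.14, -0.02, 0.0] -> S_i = 7.11*(-0.14)^i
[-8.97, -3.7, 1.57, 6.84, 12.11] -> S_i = -8.97 + 5.27*i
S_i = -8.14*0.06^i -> [-8.14, -0.49, -0.03, -0.0, -0.0]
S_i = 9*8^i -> [9, 72, 576, 4608, 36864]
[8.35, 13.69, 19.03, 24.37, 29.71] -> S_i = 8.35 + 5.34*i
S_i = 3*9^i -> [3, 27, 243, 2187, 19683]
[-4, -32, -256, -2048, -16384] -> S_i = -4*8^i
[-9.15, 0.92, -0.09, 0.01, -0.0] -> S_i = -9.15*(-0.10)^i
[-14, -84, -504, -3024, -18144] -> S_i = -14*6^i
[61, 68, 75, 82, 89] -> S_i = 61 + 7*i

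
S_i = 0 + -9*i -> [0, -9, -18, -27, -36]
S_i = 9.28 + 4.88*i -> [9.28, 14.16, 19.04, 23.92, 28.8]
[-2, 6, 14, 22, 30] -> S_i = -2 + 8*i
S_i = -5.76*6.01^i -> [-5.76, -34.62, -208.05, -1250.39, -7514.85]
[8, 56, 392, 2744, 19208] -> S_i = 8*7^i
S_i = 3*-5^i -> [3, -15, 75, -375, 1875]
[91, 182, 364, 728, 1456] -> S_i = 91*2^i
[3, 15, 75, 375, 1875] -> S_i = 3*5^i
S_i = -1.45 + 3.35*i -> [-1.45, 1.9, 5.25, 8.6, 11.95]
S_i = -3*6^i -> [-3, -18, -108, -648, -3888]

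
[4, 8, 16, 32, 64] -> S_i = 4*2^i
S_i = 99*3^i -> [99, 297, 891, 2673, 8019]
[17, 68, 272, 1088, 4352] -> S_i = 17*4^i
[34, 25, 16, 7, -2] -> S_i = 34 + -9*i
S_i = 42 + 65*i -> [42, 107, 172, 237, 302]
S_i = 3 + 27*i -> [3, 30, 57, 84, 111]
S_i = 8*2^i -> [8, 16, 32, 64, 128]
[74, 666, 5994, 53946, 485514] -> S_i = 74*9^i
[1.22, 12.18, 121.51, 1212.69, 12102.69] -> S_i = 1.22*9.98^i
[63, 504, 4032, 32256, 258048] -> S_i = 63*8^i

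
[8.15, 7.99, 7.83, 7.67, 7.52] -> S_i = 8.15*0.98^i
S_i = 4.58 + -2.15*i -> [4.58, 2.43, 0.28, -1.87, -4.02]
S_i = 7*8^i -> [7, 56, 448, 3584, 28672]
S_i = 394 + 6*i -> [394, 400, 406, 412, 418]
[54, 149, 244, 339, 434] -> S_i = 54 + 95*i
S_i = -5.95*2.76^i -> [-5.95, -16.42, -45.32, -125.1, -345.27]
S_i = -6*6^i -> [-6, -36, -216, -1296, -7776]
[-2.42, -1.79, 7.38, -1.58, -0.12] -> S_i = Random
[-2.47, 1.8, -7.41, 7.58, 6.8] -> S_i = Random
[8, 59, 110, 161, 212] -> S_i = 8 + 51*i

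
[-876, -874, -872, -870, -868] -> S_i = -876 + 2*i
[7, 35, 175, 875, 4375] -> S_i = 7*5^i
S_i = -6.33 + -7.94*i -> [-6.33, -14.27, -22.21, -30.15, -38.09]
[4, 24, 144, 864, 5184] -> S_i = 4*6^i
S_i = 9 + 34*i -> [9, 43, 77, 111, 145]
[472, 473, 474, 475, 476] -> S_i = 472 + 1*i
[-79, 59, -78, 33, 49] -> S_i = Random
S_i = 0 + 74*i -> [0, 74, 148, 222, 296]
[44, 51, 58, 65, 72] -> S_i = 44 + 7*i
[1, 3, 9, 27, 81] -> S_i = 1*3^i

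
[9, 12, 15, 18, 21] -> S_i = 9 + 3*i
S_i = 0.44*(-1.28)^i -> [0.44, -0.56, 0.72, -0.92, 1.18]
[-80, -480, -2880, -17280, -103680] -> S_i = -80*6^i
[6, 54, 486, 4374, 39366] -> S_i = 6*9^i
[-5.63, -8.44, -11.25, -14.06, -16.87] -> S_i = -5.63 + -2.81*i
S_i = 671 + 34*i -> [671, 705, 739, 773, 807]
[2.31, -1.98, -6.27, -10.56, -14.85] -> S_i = 2.31 + -4.29*i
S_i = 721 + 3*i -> [721, 724, 727, 730, 733]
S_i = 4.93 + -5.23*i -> [4.93, -0.3, -5.53, -10.76, -15.99]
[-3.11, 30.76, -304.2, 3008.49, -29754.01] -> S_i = -3.11*(-9.89)^i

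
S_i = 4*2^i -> [4, 8, 16, 32, 64]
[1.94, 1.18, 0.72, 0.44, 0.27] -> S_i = 1.94*0.61^i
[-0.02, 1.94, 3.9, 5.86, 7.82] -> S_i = -0.02 + 1.96*i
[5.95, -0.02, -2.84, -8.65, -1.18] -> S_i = Random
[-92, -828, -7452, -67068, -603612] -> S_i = -92*9^i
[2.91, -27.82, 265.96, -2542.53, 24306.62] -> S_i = 2.91*(-9.56)^i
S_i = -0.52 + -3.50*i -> [-0.52, -4.02, -7.52, -11.02, -14.52]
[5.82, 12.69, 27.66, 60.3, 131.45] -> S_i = 5.82*2.18^i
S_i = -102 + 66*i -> [-102, -36, 30, 96, 162]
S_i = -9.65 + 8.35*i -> [-9.65, -1.3, 7.05, 15.4, 23.75]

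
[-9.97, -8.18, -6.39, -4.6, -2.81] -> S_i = -9.97 + 1.79*i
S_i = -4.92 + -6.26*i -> [-4.92, -11.18, -17.44, -23.7, -29.96]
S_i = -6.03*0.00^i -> [-6.03, -0.0, -0.0, -0.0, -0.0]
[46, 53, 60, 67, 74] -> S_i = 46 + 7*i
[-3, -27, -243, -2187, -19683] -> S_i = -3*9^i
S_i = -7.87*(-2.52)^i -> [-7.87, 19.83, -49.98, 125.94, -317.38]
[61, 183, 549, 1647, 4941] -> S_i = 61*3^i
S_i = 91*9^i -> [91, 819, 7371, 66339, 597051]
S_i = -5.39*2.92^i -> [-5.39, -15.74, -45.96, -134.2, -391.85]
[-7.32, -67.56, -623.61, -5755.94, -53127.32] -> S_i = -7.32*9.23^i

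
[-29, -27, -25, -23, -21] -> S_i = -29 + 2*i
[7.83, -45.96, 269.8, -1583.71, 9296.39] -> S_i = 7.83*(-5.87)^i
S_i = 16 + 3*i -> [16, 19, 22, 25, 28]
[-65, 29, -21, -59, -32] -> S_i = Random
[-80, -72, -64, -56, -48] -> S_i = -80 + 8*i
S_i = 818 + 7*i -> [818, 825, 832, 839, 846]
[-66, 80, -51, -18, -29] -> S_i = Random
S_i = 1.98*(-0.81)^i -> [1.98, -1.6, 1.3, -1.05, 0.85]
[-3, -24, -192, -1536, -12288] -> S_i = -3*8^i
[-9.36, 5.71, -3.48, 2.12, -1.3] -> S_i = -9.36*(-0.61)^i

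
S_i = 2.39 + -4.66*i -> [2.39, -2.27, -6.93, -11.59, -16.25]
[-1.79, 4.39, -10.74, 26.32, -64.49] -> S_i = -1.79*(-2.45)^i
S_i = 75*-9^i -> [75, -675, 6075, -54675, 492075]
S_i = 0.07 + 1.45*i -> [0.07, 1.52, 2.97, 4.42, 5.87]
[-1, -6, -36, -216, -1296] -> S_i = -1*6^i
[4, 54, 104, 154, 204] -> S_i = 4 + 50*i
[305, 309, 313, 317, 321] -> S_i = 305 + 4*i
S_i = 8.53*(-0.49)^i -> [8.53, -4.18, 2.05, -1.0, 0.49]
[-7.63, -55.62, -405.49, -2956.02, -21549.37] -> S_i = -7.63*7.29^i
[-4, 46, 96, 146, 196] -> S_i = -4 + 50*i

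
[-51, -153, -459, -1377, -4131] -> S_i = -51*3^i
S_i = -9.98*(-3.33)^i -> [-9.98, 33.23, -110.67, 368.52, -1227.18]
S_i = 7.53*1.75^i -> [7.53, 13.18, 23.06, 40.36, 70.62]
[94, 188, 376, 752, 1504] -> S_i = 94*2^i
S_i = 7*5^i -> [7, 35, 175, 875, 4375]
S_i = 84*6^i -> [84, 504, 3024, 18144, 108864]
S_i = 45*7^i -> [45, 315, 2205, 15435, 108045]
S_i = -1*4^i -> [-1, -4, -16, -64, -256]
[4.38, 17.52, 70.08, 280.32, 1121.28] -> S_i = 4.38*4.00^i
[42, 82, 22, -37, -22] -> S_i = Random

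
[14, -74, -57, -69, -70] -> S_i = Random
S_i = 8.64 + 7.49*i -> [8.64, 16.13, 23.62, 31.11, 38.6]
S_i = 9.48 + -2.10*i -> [9.48, 7.38, 5.28, 3.18, 1.08]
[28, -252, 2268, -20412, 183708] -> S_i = 28*-9^i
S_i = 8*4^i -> [8, 32, 128, 512, 2048]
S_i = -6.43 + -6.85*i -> [-6.43, -13.28, -20.13, -26.98, -33.83]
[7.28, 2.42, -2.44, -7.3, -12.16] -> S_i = 7.28 + -4.86*i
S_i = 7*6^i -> [7, 42, 252, 1512, 9072]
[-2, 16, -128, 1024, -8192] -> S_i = -2*-8^i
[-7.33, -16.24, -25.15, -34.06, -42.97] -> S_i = -7.33 + -8.91*i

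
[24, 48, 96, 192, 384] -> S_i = 24*2^i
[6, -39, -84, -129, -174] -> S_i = 6 + -45*i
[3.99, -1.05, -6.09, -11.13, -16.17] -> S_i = 3.99 + -5.04*i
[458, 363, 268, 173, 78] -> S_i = 458 + -95*i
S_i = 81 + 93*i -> [81, 174, 267, 360, 453]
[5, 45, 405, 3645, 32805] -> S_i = 5*9^i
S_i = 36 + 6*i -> [36, 42, 48, 54, 60]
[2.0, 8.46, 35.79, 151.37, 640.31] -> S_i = 2.00*4.23^i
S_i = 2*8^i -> [2, 16, 128, 1024, 8192]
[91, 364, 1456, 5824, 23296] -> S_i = 91*4^i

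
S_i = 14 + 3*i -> [14, 17, 20, 23, 26]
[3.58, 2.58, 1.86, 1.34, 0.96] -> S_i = 3.58*0.72^i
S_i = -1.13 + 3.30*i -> [-1.13, 2.17, 5.47, 8.77, 12.07]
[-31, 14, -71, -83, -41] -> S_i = Random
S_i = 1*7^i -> [1, 7, 49, 343, 2401]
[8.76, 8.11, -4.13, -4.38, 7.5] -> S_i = Random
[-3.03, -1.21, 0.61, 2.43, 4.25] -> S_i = -3.03 + 1.82*i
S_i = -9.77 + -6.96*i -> [-9.77, -16.73, -23.69, -30.65, -37.61]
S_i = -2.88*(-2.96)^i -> [-2.88, 8.52, -25.23, 74.69, -221.09]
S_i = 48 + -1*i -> [48, 47, 46, 45, 44]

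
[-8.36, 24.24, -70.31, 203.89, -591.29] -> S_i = -8.36*(-2.90)^i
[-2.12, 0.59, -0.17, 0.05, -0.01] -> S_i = -2.12*(-0.28)^i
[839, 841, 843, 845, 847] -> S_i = 839 + 2*i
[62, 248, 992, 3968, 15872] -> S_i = 62*4^i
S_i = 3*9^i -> [3, 27, 243, 2187, 19683]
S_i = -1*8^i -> [-1, -8, -64, -512, -4096]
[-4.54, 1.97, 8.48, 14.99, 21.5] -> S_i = -4.54 + 6.51*i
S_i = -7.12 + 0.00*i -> [-7.12, -7.12, -7.12, -7.12, -7.12]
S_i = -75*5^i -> [-75, -375, -1875, -9375, -46875]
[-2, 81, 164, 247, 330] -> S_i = -2 + 83*i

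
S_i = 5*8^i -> [5, 40, 320, 2560, 20480]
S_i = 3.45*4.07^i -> [3.45, 14.04, 57.15, 232.6, 946.67]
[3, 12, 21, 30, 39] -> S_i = 3 + 9*i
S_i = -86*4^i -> [-86, -344, -1376, -5504, -22016]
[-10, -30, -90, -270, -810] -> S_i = -10*3^i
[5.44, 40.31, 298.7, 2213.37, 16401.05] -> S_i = 5.44*7.41^i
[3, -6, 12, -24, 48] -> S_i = 3*-2^i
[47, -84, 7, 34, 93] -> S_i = Random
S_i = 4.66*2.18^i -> [4.66, 10.16, 22.15, 48.28, 105.25]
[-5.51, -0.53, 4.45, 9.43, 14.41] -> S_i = -5.51 + 4.98*i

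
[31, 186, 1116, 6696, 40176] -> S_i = 31*6^i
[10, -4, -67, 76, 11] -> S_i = Random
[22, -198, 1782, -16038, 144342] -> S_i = 22*-9^i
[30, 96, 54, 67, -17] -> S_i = Random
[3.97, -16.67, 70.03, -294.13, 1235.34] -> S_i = 3.97*(-4.20)^i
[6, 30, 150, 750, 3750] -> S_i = 6*5^i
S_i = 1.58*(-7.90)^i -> [1.58, -12.48, 98.61, -779.0, 6154.11]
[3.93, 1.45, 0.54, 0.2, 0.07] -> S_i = 3.93*0.37^i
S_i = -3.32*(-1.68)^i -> [-3.32, 5.58, -9.37, 15.74, -26.45]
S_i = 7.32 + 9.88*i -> [7.32, 17.2, 27.08, 36.96, 46.84]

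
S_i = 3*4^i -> [3, 12, 48, 192, 768]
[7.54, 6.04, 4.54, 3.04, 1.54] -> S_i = 7.54 + -1.50*i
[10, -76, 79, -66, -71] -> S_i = Random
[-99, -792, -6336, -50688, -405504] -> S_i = -99*8^i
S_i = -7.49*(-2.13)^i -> [-7.49, 15.95, -33.98, 72.38, -154.17]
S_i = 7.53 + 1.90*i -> [7.53, 9.43, 11.33, 13.23, 15.13]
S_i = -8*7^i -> [-8, -56, -392, -2744, -19208]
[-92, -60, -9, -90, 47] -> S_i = Random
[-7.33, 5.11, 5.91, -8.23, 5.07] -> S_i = Random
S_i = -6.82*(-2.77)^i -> [-6.82, 18.89, -52.33, 144.95, -401.52]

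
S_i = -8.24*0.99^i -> [-8.24, -8.16, -8.08, -8.0, -7.92]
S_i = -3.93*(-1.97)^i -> [-3.93, 7.74, -15.25, 30.05, -59.19]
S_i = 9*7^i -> [9, 63, 441, 3087, 21609]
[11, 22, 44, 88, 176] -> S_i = 11*2^i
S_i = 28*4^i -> [28, 112, 448, 1792, 7168]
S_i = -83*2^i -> [-83, -166, -332, -664, -1328]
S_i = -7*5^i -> [-7, -35, -175, -875, -4375]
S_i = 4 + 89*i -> [4, 93, 182, 271, 360]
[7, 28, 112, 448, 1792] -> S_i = 7*4^i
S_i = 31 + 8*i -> [31, 39, 47, 55, 63]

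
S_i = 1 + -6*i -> [1, -5, -11, -17, -23]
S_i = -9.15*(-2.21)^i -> [-9.15, 20.22, -44.69, 98.76, -218.27]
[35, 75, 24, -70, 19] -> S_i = Random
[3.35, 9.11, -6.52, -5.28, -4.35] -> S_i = Random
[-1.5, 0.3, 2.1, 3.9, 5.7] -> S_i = -1.50 + 1.80*i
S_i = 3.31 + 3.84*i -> [3.31, 7.15, 10.99, 14.83, 18.67]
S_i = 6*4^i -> [6, 24, 96, 384, 1536]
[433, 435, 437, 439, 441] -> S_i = 433 + 2*i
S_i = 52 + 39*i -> [52, 91, 130, 169, 208]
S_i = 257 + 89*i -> [257, 346, 435, 524, 613]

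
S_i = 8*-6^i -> [8, -48, 288, -1728, 10368]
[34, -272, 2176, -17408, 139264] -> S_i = 34*-8^i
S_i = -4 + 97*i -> [-4, 93, 190, 287, 384]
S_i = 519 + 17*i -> [519, 536, 553, 570, 587]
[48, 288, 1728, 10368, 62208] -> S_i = 48*6^i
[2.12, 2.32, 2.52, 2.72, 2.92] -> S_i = 2.12 + 0.20*i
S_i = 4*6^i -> [4, 24, 144, 864, 5184]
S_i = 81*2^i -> [81, 162, 324, 648, 1296]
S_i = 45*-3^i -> [45, -135, 405, -1215, 3645]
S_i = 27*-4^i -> [27, -108, 432, -1728, 6912]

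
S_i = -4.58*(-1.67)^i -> [-4.58, 7.65, -12.77, 21.33, -35.62]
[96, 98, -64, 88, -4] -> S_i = Random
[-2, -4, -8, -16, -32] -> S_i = -2*2^i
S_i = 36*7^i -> [36, 252, 1764, 12348, 86436]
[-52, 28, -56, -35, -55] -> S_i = Random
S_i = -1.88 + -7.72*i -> [-1.88, -9.6, -17.32, -25.04, -32.76]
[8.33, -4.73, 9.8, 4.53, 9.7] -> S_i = Random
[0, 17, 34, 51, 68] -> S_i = 0 + 17*i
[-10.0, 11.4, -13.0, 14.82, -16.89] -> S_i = -10.00*(-1.14)^i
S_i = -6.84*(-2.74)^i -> [-6.84, 18.74, -51.35, 140.7, -385.53]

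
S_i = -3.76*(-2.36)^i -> [-3.76, 8.87, -20.94, 49.42, -116.64]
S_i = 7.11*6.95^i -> [7.11, 49.41, 343.43, 2386.84, 16588.57]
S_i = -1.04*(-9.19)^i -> [-1.04, 9.56, -87.83, 807.2, -7418.15]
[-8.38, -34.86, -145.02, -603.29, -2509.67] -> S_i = -8.38*4.16^i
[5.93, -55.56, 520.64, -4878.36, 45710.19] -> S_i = 5.93*(-9.37)^i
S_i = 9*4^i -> [9, 36, 144, 576, 2304]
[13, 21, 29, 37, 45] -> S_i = 13 + 8*i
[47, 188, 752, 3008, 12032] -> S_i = 47*4^i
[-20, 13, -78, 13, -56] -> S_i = Random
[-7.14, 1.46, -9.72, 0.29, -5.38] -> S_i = Random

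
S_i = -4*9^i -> [-4, -36, -324, -2916, -26244]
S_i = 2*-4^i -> [2, -8, 32, -128, 512]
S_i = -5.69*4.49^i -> [-5.69, -25.55, -114.71, -515.05, -2312.58]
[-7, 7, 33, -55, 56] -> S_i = Random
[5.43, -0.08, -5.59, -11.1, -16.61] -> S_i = 5.43 + -5.51*i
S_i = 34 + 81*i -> [34, 115, 196, 277, 358]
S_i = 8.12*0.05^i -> [8.12, 0.41, 0.02, 0.0, 0.0]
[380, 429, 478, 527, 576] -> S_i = 380 + 49*i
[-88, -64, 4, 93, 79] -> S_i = Random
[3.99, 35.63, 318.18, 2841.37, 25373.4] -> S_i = 3.99*8.93^i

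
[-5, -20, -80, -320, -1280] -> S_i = -5*4^i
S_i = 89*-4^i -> [89, -356, 1424, -5696, 22784]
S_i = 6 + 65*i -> [6, 71, 136, 201, 266]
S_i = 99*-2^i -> [99, -198, 396, -792, 1584]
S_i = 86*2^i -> [86, 172, 344, 688, 1376]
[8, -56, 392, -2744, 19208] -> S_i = 8*-7^i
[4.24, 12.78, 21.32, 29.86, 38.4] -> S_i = 4.24 + 8.54*i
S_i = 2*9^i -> [2, 18, 162, 1458, 13122]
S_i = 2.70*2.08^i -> [2.7, 5.62, 11.68, 24.3, 50.54]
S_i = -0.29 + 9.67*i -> [-0.29, 9.38, 19.05, 28.72, 38.39]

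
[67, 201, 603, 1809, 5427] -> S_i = 67*3^i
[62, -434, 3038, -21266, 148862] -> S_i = 62*-7^i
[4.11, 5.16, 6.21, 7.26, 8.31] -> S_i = 4.11 + 1.05*i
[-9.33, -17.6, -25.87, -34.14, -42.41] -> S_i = -9.33 + -8.27*i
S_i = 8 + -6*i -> [8, 2, -4, -10, -16]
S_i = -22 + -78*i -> [-22, -100, -178, -256, -334]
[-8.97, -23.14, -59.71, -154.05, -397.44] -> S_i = -8.97*2.58^i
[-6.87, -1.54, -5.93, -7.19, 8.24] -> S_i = Random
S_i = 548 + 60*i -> [548, 608, 668, 728, 788]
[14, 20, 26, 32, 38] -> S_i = 14 + 6*i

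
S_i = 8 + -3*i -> [8, 5, 2, -1, -4]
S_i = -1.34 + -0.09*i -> [-1.34, -1.43, -1.52, -1.61, -1.7]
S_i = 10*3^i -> [10, 30, 90, 270, 810]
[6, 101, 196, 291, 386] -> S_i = 6 + 95*i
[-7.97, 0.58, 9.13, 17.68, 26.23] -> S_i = -7.97 + 8.55*i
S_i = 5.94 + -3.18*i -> [5.94, 2.76, -0.42, -3.6, -6.78]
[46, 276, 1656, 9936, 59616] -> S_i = 46*6^i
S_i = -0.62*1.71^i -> [-0.62, -1.06, -1.81, -3.1, -5.3]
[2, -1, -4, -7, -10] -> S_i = 2 + -3*i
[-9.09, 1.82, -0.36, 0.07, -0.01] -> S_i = -9.09*(-0.20)^i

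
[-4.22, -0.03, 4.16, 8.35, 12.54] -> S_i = -4.22 + 4.19*i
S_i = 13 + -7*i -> [13, 6, -1, -8, -15]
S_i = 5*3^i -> [5, 15, 45, 135, 405]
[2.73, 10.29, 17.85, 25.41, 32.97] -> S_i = 2.73 + 7.56*i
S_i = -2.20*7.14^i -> [-2.2, -15.71, -112.16, -800.79, -5717.62]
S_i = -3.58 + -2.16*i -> [-3.58, -5.74, -7.9, -10.06, -12.22]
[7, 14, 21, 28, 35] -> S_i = 7 + 7*i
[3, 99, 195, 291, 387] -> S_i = 3 + 96*i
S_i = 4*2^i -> [4, 8, 16, 32, 64]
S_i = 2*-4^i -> [2, -8, 32, -128, 512]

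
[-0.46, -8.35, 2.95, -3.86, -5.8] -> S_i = Random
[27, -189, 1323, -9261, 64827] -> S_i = 27*-7^i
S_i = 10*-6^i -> [10, -60, 360, -2160, 12960]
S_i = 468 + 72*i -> [468, 540, 612, 684, 756]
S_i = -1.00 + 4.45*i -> [-1.0, 3.45, 7.9, 12.35, 16.8]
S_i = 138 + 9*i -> [138, 147, 156, 165, 174]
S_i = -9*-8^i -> [-9, 72, -576, 4608, -36864]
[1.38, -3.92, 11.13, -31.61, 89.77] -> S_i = 1.38*(-2.84)^i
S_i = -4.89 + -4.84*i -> [-4.89, -9.73, -14.57, -19.41, -24.25]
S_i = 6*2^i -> [6, 12, 24, 48, 96]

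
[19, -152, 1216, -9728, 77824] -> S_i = 19*-8^i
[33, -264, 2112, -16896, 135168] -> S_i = 33*-8^i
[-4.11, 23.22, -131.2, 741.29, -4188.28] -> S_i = -4.11*(-5.65)^i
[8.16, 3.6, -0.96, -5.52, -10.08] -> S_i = 8.16 + -4.56*i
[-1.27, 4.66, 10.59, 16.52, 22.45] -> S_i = -1.27 + 5.93*i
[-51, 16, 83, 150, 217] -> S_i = -51 + 67*i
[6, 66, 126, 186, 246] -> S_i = 6 + 60*i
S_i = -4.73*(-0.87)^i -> [-4.73, 4.12, -3.58, 3.11, -2.71]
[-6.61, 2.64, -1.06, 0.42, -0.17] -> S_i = -6.61*(-0.40)^i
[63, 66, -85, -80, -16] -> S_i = Random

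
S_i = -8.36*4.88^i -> [-8.36, -40.8, -199.09, -971.55, -4741.17]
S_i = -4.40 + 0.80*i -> [-4.4, -3.6, -2.8, -2.0, -1.2]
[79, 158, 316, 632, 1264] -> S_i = 79*2^i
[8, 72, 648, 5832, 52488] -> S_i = 8*9^i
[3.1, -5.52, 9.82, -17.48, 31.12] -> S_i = 3.10*(-1.78)^i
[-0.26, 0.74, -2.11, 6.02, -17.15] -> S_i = -0.26*(-2.85)^i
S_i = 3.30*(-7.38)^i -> [3.3, -24.35, 179.73, -1326.43, 9789.02]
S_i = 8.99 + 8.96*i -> [8.99, 17.95, 26.91, 35.87, 44.83]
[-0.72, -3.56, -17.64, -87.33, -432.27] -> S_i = -0.72*4.95^i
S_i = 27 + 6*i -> [27, 33, 39, 45, 51]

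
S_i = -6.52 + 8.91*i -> [-6.52, 2.39, 11.3, 20.21, 29.12]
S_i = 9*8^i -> [9, 72, 576, 4608, 36864]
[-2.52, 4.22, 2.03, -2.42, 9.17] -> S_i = Random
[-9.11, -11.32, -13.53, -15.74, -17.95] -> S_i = -9.11 + -2.21*i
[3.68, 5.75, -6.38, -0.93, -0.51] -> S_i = Random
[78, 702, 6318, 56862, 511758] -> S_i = 78*9^i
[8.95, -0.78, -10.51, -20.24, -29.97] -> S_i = 8.95 + -9.73*i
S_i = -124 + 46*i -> [-124, -78, -32, 14, 60]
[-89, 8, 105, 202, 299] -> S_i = -89 + 97*i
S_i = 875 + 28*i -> [875, 903, 931, 959, 987]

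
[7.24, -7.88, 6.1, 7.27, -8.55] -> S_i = Random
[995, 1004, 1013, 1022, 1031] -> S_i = 995 + 9*i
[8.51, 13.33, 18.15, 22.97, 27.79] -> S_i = 8.51 + 4.82*i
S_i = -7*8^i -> [-7, -56, -448, -3584, -28672]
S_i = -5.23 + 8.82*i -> [-5.23, 3.59, 12.41, 21.23, 30.05]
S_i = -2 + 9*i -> [-2, 7, 16, 25, 34]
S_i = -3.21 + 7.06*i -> [-3.21, 3.85, 10.91, 17.97, 25.03]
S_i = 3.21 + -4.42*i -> [3.21, -1.21, -5.63, -10.05, -14.47]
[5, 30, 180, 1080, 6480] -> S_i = 5*6^i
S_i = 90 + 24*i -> [90, 114, 138, 162, 186]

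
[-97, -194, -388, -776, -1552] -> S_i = -97*2^i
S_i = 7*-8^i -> [7, -56, 448, -3584, 28672]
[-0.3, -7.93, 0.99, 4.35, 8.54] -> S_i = Random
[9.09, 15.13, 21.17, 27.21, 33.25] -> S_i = 9.09 + 6.04*i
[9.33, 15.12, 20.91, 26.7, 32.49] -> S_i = 9.33 + 5.79*i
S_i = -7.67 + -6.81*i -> [-7.67, -14.48, -21.29, -28.1, -34.91]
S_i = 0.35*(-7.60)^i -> [0.35, -2.66, 20.22, -153.64, 1167.68]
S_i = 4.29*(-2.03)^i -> [4.29, -8.71, 17.68, -35.89, 72.85]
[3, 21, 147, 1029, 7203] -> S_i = 3*7^i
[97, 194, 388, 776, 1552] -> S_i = 97*2^i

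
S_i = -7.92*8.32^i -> [-7.92, -65.89, -548.24, -4561.37, -37950.59]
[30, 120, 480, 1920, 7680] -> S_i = 30*4^i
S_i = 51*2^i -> [51, 102, 204, 408, 816]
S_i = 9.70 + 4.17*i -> [9.7, 13.87, 18.04, 22.21, 26.38]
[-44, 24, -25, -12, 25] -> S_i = Random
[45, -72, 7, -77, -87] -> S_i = Random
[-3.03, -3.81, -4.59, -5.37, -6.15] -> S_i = -3.03 + -0.78*i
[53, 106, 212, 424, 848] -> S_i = 53*2^i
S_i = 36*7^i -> [36, 252, 1764, 12348, 86436]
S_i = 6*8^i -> [6, 48, 384, 3072, 24576]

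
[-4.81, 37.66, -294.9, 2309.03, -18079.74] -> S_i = -4.81*(-7.83)^i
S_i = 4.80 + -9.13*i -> [4.8, -4.33, -13.46, -22.59, -31.72]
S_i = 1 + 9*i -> [1, 10, 19, 28, 37]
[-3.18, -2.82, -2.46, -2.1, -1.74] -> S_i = -3.18 + 0.36*i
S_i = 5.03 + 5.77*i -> [5.03, 10.8, 16.57, 22.34, 28.11]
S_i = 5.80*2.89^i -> [5.8, 16.76, 48.44, 140.0, 404.59]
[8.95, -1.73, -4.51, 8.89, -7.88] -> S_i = Random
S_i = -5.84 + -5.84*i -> [-5.84, -11.68, -17.52, -23.36, -29.2]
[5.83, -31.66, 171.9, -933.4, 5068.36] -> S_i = 5.83*(-5.43)^i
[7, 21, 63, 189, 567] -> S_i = 7*3^i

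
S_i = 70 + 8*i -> [70, 78, 86, 94, 102]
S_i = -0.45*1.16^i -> [-0.45, -0.52, -0.61, -0.7, -0.81]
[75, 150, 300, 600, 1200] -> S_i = 75*2^i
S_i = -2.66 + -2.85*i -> [-2.66, -5.51, -8.36, -11.21, -14.06]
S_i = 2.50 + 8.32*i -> [2.5, 10.82, 19.14, 27.46, 35.78]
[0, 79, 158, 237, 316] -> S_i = 0 + 79*i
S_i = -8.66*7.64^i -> [-8.66, -66.16, -505.48, -3861.87, -29504.71]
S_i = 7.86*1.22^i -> [7.86, 9.59, 11.7, 14.27, 17.41]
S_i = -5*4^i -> [-5, -20, -80, -320, -1280]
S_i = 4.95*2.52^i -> [4.95, 12.47, 31.43, 79.21, 199.62]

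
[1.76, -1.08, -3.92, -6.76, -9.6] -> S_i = 1.76 + -2.84*i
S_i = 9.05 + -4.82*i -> [9.05, 4.23, -0.59, -5.41, -10.23]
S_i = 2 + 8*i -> [2, 10, 18, 26, 34]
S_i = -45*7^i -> [-45, -315, -2205, -15435, -108045]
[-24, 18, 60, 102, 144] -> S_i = -24 + 42*i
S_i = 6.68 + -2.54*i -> [6.68, 4.14, 1.6, -0.94, -3.48]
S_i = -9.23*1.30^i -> [-9.23, -12.0, -15.6, -20.28, -26.36]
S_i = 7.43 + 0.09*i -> [7.43, 7.52, 7.61, 7.7, 7.79]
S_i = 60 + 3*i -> [60, 63, 66, 69, 72]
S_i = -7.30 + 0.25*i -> [-7.3, -7.05, -6.8, -6.55, -6.3]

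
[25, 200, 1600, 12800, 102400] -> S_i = 25*8^i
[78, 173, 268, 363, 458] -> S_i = 78 + 95*i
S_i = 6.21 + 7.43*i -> [6.21, 13.64, 21.07, 28.5, 35.93]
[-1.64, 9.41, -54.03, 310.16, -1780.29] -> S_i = -1.64*(-5.74)^i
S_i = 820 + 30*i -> [820, 850, 880, 910, 940]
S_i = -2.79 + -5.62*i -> [-2.79, -8.41, -14.03, -19.65, -25.27]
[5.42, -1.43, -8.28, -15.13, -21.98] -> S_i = 5.42 + -6.85*i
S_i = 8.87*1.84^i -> [8.87, 16.32, 30.03, 55.26, 101.67]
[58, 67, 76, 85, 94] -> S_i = 58 + 9*i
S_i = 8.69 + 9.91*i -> [8.69, 18.6, 28.51, 38.42, 48.33]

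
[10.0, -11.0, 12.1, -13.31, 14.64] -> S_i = 10.00*(-1.10)^i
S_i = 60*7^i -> [60, 420, 2940, 20580, 144060]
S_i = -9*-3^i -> [-9, 27, -81, 243, -729]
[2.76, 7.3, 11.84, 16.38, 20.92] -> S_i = 2.76 + 4.54*i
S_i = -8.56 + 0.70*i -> [-8.56, -7.86, -7.16, -6.46, -5.76]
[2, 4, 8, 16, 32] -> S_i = 2*2^i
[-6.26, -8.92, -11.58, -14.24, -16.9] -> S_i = -6.26 + -2.66*i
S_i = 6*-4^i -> [6, -24, 96, -384, 1536]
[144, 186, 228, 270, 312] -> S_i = 144 + 42*i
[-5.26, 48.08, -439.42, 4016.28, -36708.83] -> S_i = -5.26*(-9.14)^i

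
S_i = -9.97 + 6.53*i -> [-9.97, -3.44, 3.09, 9.62, 16.15]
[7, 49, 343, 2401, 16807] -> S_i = 7*7^i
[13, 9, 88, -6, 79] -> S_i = Random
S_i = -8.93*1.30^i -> [-8.93, -11.61, -15.09, -19.62, -25.5]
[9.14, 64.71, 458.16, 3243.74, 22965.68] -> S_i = 9.14*7.08^i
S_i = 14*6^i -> [14, 84, 504, 3024, 18144]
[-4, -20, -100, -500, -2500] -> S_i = -4*5^i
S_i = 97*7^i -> [97, 679, 4753, 33271, 232897]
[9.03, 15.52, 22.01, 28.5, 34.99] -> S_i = 9.03 + 6.49*i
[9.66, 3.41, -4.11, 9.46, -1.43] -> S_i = Random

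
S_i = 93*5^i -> [93, 465, 2325, 11625, 58125]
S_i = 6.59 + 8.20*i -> [6.59, 14.79, 22.99, 31.19, 39.39]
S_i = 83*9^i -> [83, 747, 6723, 60507, 544563]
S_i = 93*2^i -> [93, 186, 372, 744, 1488]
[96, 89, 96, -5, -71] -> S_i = Random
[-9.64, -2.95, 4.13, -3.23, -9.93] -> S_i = Random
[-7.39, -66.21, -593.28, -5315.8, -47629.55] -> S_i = -7.39*8.96^i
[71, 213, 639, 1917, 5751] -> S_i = 71*3^i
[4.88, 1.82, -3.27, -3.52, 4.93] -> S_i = Random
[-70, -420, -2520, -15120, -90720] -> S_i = -70*6^i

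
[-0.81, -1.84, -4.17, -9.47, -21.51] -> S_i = -0.81*2.27^i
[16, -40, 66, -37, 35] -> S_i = Random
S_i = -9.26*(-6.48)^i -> [-9.26, 60.0, -388.83, 2519.63, -16327.17]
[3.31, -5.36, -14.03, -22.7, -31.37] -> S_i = 3.31 + -8.67*i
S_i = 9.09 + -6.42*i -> [9.09, 2.67, -3.75, -10.17, -16.59]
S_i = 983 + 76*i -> [983, 1059, 1135, 1211, 1287]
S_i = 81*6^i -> [81, 486, 2916, 17496, 104976]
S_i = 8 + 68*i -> [8, 76, 144, 212, 280]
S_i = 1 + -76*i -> [1, -75, -151, -227, -303]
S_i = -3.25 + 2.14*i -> [-3.25, -1.11, 1.03, 3.17, 5.31]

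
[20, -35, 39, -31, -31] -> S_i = Random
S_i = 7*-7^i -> [7, -49, 343, -2401, 16807]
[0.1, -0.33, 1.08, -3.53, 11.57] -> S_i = 0.10*(-3.28)^i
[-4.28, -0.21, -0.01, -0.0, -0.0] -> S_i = -4.28*0.05^i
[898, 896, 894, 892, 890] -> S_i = 898 + -2*i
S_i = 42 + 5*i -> [42, 47, 52, 57, 62]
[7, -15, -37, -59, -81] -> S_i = 7 + -22*i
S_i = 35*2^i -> [35, 70, 140, 280, 560]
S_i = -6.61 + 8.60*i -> [-6.61, 1.99, 10.59, 19.19, 27.79]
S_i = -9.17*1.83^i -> [-9.17, -16.78, -30.71, -56.2, -102.84]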